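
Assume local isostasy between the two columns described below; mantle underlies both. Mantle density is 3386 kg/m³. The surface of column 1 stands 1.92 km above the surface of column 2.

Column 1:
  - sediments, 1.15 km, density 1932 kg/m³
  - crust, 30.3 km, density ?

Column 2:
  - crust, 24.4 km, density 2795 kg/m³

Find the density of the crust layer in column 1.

Take the compensation level at the base of the deeper column (depth z_c below the surface of column 1) and equate Σ ρ_i t_i down to z_c; mantle fills any gap and the z_c terms cancel.
Column 1: 1.15×1932 + 30.3×ρ + (z_c − 31.45)×3386
Column 2: 1.92×0 + 24.4×2795 + (z_c − 1.92 − 24.4)×3386
The z_c×3386 term appears on both sides and cancels. Collect the known terms of each column as K = Σ(ρt)_known − 3386 × (depth of known layers): K_1 = 2221.8 − 3386×31.45 = −104267.9; K_2 = 68198 − 3386×(1.92 + 24.4) = −20921.52.
Balance: K_1 + 30.3×ρ = K_2, so ρ = (K_2 − K_1)/30.3 = 83346.4/30.3 = 2750 kg/m³.

2750 kg/m³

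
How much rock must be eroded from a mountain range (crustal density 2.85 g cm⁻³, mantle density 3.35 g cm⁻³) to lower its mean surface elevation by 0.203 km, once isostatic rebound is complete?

1.36 km

Net drop Δ = e − u = e − e ρ_c/ρ_m = e (ρ_m − ρ_c)/ρ_m.
e = Δ ρ_m/(ρ_m − ρ_c) = 0.203 km × 3.35/0.5 = 1.36 km.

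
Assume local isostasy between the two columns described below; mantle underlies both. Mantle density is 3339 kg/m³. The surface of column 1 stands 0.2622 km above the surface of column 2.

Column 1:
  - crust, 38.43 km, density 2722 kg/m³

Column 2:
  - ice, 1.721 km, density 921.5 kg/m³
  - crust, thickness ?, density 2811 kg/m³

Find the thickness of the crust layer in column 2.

35.4 km

Take the compensation level at the base of the deeper column (depth z_c below the surface of column 1) and equate Σ ρ_i t_i down to z_c; mantle fills any gap and the z_c terms cancel.
Column 1: 38.43×2722 + (z_c − 38.43)×3339
Column 2: 0.2622×0 + 1.721×921.5 + x×2811 + (z_c − 0.2622 − 1.721 − x)×3339
The z_c×3339 term appears on both sides and cancels. Collect the known terms of each column as K = Σ(ρt)_known − 3339 × (depth of known layers): K_1 = 104606.46 − 3339×38.43 = −23711.31; K_2 = 1585.9015 − 3339×(0.2622 + 1.721) = −5036.0033.
Balance: K_1 = K_2 − x×(3339 − 2811), so x = (K_2 − K_1)/(3339 − 2811) = 18675.3/528 = 35.4 km.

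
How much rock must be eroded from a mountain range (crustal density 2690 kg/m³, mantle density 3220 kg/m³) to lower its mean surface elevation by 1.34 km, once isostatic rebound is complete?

Net drop Δ = e − u = e − e ρ_c/ρ_m = e (ρ_m − ρ_c)/ρ_m.
e = Δ ρ_m/(ρ_m − ρ_c) = 1.34 km × 3220/530 = 8.14 km.

8.14 km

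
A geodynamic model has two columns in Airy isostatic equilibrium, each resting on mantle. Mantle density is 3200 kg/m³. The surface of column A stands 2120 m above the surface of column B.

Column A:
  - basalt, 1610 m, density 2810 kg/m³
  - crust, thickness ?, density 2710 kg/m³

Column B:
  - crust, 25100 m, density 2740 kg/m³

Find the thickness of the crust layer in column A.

36100 m

Take the compensation level at the base of the deeper column (depth z_c below the surface of column A) and equate Σ ρ_i t_i down to z_c; mantle fills any gap and the z_c terms cancel.
Column A: 1610×2810 + x×2710 + (z_c − 1610 − x)×3200
Column B: 2120×0 + 25100×2740 + (z_c − 2120 − 25100)×3200
The z_c×3200 term appears on both sides and cancels. Collect the known terms of each column as K = Σ(ρt)_known − 3200 × (depth of known layers): K_A = 4524100 − 3200×1610 = −627900; K_B = 68774000 − 3200×(2120 + 25100) = −18330000.
Balance: K_A − x×(3200 − 2710) = K_B, so x = (K_A − K_B)/(3200 − 2710) = 17702100/490 = 36100 m.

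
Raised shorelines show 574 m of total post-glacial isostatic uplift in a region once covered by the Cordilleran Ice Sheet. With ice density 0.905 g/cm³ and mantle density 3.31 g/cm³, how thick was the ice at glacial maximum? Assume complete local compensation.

u = t ρ_ice/ρ_m → t = u ρ_m/ρ_ice = 574 m × 3.31/0.905 = 2100 m.

2100 m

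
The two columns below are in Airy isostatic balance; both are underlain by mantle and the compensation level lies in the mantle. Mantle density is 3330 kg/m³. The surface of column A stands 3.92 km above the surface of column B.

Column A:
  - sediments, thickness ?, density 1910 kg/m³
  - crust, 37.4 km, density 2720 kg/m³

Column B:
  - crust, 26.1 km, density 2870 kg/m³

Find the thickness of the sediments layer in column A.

Take the compensation level at the base of the deeper column (depth z_c below the surface of column A) and equate Σ ρ_i t_i down to z_c; mantle fills any gap and the z_c terms cancel.
Column A: x×1910 + 37.4×2720 + (z_c − 37.4 − x)×3330
Column B: 3.92×0 + 26.1×2870 + (z_c − 3.92 − 26.1)×3330
The z_c×3330 term appears on both sides and cancels. Collect the known terms of each column as K = Σ(ρt)_known − 3330 × (depth of known layers): K_A = 101728 − 3330×37.4 = −22814; K_B = 74907 − 3330×(3.92 + 26.1) = −25059.6.
Balance: K_A − x×(3330 − 1910) = K_B, so x = (K_A − K_B)/(3330 − 1910) = 2245.6/1420 = 1.58 km.

1.58 km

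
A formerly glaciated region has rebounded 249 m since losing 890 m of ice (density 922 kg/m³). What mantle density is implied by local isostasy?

ρ_m = ρ_ice t / u = 922 × 890 m/249 m = 3300 kg/m³.

3300 kg/m³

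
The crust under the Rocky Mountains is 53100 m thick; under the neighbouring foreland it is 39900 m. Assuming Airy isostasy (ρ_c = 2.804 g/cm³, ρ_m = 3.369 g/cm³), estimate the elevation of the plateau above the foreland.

2210 m

Excess crust Δ = 53100 m − 39900 m = 13200 m, split between elevation h and root r with h + r = Δ.
Airy balance ρ_c h = (ρ_m − ρ_c) r gives r = h ρ_c/(ρ_m − ρ_c), so h (1 + ρ_c/(ρ_m − ρ_c)) = Δ, i.e. h = Δ (ρ_m − ρ_c)/ρ_m.
h = 13200 m × 0.565/3.369 = 2210 m.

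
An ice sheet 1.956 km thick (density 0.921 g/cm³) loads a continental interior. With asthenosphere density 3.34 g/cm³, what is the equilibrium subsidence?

0.539 km

In Airy isostatic equilibrium: the ice load ρ_ice t is balanced by mantle displaced below, ρ_m s.
s = t ρ_ice / ρ_m = 1.956 km × 0.921/3.34 = 0.539 km.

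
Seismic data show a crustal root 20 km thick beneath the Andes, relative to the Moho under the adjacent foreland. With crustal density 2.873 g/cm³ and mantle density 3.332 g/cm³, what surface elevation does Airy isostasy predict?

3.2 km

By Archimedes' principle applied to the lithosphere: ρ_c h = (ρ_m − ρ_c) r.
h = r (ρ_m − ρ_c) / ρ_c = 20 km × (3.332 − 2.873) / 2.873 = 3.2 km.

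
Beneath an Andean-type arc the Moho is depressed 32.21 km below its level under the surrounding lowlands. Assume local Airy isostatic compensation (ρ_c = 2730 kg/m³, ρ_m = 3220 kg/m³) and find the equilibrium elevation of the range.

5.78 km

Isostatic balance requires: ρ_c h = (ρ_m − ρ_c) r.
h = r (ρ_m − ρ_c) / ρ_c = 32.21 km × (3220 − 2730) / 2730 = 5.78 km.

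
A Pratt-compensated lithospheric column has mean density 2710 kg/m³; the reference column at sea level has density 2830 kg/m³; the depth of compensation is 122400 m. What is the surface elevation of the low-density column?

ρ_ref D = ρ (D + h) → h = D (ρ_ref − ρ)/ρ.
h = 122400 m × (2830 − 2710)/2710 = 5420 m.

5420 m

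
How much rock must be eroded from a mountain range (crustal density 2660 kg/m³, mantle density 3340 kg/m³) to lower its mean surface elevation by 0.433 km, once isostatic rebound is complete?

2.13 km

Net drop Δ = e − u = e − e ρ_c/ρ_m = e (ρ_m − ρ_c)/ρ_m.
e = Δ ρ_m/(ρ_m − ρ_c) = 0.433 km × 3340/680 = 2.13 km.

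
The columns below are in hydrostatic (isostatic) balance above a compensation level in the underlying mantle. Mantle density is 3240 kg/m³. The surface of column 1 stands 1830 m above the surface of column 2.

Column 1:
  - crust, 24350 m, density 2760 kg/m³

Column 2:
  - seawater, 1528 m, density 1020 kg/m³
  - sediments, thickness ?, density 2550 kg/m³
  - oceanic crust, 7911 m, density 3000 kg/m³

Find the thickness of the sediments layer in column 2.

678 m

Take the compensation level at the base of the deeper column (depth z_c below the surface of column 1) and equate Σ ρ_i t_i down to z_c; mantle fills any gap and the z_c terms cancel.
Column 1: 24350×2760 + (z_c − 24350)×3240
Column 2: 1830×0 + 1528×1020 + x×2550 + 7911×3000 + (z_c − 1830 − 9439 − x)×3240
The z_c×3240 term appears on both sides and cancels. Collect the known terms of each column as K = Σ(ρt)_known − 3240 × (depth of known layers): K_1 = 67206000 − 3240×24350 = −11688000; K_2 = 25291560 − 3240×(1830 + 9439) = −11220000.
Balance: K_1 = K_2 − x×(3240 − 2550), so x = (K_2 − K_1)/(3240 − 2550) = 468000/690 = 678 m.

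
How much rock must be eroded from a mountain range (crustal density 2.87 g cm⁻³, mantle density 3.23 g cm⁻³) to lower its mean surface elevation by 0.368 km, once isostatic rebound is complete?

3.3 km

Net drop Δ = e − u = e − e ρ_c/ρ_m = e (ρ_m − ρ_c)/ρ_m.
e = Δ ρ_m/(ρ_m − ρ_c) = 0.368 km × 3.23/0.36 = 3.3 km.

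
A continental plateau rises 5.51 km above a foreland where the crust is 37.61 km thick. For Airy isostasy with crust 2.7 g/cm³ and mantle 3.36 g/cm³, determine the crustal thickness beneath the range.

65.7 km

Root depth r = h ρ_c / (ρ_m − ρ_c) = 5.51 km × 2.7 / 0.66 = 22.54 km.
Total thickness = T + h + r = 37.61 km + 5.51 km + 22.54 km = 65.7 km.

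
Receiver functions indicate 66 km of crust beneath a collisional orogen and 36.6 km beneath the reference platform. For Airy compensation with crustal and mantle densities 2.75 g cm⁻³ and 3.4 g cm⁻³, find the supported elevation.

5.62 km

Excess crust Δ = 66 km − 36.6 km = 29.4 km, split between elevation h and root r with h + r = Δ.
Airy balance ρ_c h = (ρ_m − ρ_c) r gives r = h ρ_c/(ρ_m − ρ_c), so h (1 + ρ_c/(ρ_m − ρ_c)) = Δ, i.e. h = Δ (ρ_m − ρ_c)/ρ_m.
h = 29.4 km × 0.65/3.4 = 5.62 km.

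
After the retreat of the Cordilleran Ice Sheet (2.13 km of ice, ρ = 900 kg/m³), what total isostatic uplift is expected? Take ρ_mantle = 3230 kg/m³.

Removing the load lets mantle flow back in; uplift u satisfies ρ_ice t = ρ_m u.
u = t ρ_ice/ρ_m = 2.13 km × 900/3230 = 0.593 km.

0.593 km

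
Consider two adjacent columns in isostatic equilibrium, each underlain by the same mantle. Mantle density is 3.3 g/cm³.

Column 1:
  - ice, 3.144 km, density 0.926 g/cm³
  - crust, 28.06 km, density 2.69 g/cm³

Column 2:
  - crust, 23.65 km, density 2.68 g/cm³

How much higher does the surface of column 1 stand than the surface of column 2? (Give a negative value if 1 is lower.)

For any compensation level in the mantle, the mantle terms cancel and isostasy reduces to e = (Σt_1 − Σt_2) − (Σ(ρt)_1 − Σ(ρt)_2) / ρ_m.
Σt_1 = 31.204 km; Σt_2 = 23.65 km; Σ(ρt)_1 = 78.392744; Σ(ρt)_2 = 63.382 (in km·g/cm³).
e = (31.204 − 23.65) − (78.392744 − 63.382) / 3.3 = 3.01 km.

3.01 km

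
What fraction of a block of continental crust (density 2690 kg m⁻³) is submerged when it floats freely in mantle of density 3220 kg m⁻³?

83.5%

Submerged fraction = ρ_obj/ρ_fluid = 2690/3220 = 83.5%.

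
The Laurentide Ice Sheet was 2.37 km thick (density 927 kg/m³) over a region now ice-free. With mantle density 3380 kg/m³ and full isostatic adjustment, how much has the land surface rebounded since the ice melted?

0.65 km

Removing the load lets mantle flow back in; uplift u satisfies ρ_ice t = ρ_m u.
u = t ρ_ice/ρ_m = 2.37 km × 927/3380 = 0.65 km.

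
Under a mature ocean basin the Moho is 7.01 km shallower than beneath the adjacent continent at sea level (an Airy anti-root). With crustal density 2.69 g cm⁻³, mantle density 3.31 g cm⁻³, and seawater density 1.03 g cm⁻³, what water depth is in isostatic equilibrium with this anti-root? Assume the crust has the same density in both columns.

Replacing a thickness d of crust by seawater at the top must be balanced by replacing crust with mantle at the base: d (ρ_c − ρ_w) = a (ρ_m − ρ_c).
d = a (ρ_m − ρ_c)/(ρ_c − ρ_w) = 7.01 km × 0.62/1.66 = 2.62 km.

2.62 km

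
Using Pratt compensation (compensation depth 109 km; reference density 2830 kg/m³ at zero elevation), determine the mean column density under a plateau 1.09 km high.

2800 kg/m³

Pratt balance: ρ_ref D = ρ (D + h).
ρ = ρ_ref D/(D + h) = 2830 × 109 km/(109 km + 1.09 km) = 2800 kg/m³.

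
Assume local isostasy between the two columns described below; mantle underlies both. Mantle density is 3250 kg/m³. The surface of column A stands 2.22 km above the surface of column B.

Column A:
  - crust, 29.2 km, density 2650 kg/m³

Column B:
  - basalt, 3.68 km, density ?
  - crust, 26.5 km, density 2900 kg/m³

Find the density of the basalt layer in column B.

Take the compensation level at the base of the deeper column (depth z_c below the surface of column A) and equate Σ ρ_i t_i down to z_c; mantle fills any gap and the z_c terms cancel.
Column A: 29.2×2650 + (z_c − 29.2)×3250
Column B: 2.22×0 + 3.68×ρ + 26.5×2900 + (z_c − 2.22 − 30.18)×3250
The z_c×3250 term appears on both sides and cancels. Collect the known terms of each column as K = Σ(ρt)_known − 3250 × (depth of known layers): K_A = 77380 − 3250×29.2 = −17520; K_B = 76850 − 3250×(2.22 + 30.18) = −28450.
Balance: K_A = K_B + 3.68×ρ, so ρ = (K_A − K_B)/3.68 = 10930/3.68 = 2970 kg/m³.

2970 kg/m³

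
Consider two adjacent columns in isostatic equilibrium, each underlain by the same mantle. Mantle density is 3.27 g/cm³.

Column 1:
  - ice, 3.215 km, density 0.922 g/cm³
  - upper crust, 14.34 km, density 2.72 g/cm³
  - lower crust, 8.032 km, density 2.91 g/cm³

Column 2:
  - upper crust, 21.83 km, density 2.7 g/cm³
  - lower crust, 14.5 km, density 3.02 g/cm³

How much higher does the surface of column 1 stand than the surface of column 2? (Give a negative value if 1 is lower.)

For any compensation level in the mantle, the mantle terms cancel and isostasy reduces to e = (Σt_1 − Σt_2) − (Σ(ρt)_1 − Σ(ρt)_2) / ρ_m.
Σt_1 = 25.587 km; Σt_2 = 36.33 km; Σ(ρt)_1 = 65.34215; Σ(ρt)_2 = 102.731 (in km·g/cm³).
e = (25.587 − 36.33) − (65.34215 − 102.731) / 3.27 = 0.691 km.

0.691 km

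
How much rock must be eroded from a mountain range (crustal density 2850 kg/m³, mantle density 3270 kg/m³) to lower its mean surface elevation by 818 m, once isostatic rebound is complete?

6370 m

Net drop Δ = e − u = e − e ρ_c/ρ_m = e (ρ_m − ρ_c)/ρ_m.
e = Δ ρ_m/(ρ_m − ρ_c) = 818 m × 3270/420 = 6370 m.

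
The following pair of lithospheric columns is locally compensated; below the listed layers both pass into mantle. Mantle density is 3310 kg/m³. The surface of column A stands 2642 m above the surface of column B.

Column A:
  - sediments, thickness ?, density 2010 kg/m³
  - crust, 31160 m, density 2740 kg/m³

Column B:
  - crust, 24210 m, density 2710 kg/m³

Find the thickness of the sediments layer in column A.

Take the compensation level at the base of the deeper column (depth z_c below the surface of column A) and equate Σ ρ_i t_i down to z_c; mantle fills any gap and the z_c terms cancel.
Column A: x×2010 + 31160×2740 + (z_c − 31160 − x)×3310
Column B: 2642×0 + 24210×2710 + (z_c − 2642 − 24210)×3310
The z_c×3310 term appears on both sides and cancels. Collect the known terms of each column as K = Σ(ρt)_known − 3310 × (depth of known layers): K_A = 85378400 − 3310×31160 = −17761200; K_B = 65609100 − 3310×(2642 + 24210) = −23271020.
Balance: K_A − x×(3310 − 2010) = K_B, so x = (K_A − K_B)/(3310 − 2010) = 5509820/1300 = 4240 m.

4240 m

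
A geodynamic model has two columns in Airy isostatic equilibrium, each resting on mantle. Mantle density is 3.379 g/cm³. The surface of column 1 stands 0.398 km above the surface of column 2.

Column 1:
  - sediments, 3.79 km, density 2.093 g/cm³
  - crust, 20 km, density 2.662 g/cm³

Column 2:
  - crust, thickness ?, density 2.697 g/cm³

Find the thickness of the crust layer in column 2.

Take the compensation level at the base of the deeper column (depth z_c below the surface of column 1) and equate Σ ρ_i t_i down to z_c; mantle fills any gap and the z_c terms cancel.
Column 1: 3.79×2.093 + 20×2.662 + (z_c − 23.79)×3.379
Column 2: 0.398×0 + x×2.697 + (z_c − 0.398 − 0 − x)×3.379
The z_c×3.379 term appears on both sides and cancels. Collect the known terms of each column as K = Σ(ρt)_known − 3.379 × (depth of known layers): K_1 = 61.17247 − 3.379×23.79 = −19.21394; K_2 = 0 − 3.379×(0.398 + 0) = −1.344842.
Balance: K_1 = K_2 − x×(3.379 − 2.697), so x = (K_2 − K_1)/(3.379 − 2.697) = 17.8691/0.682 = 26.2 km.

26.2 km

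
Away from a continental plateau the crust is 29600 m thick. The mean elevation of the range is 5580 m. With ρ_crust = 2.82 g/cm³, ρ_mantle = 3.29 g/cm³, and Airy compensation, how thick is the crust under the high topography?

Root depth r = h ρ_c / (ρ_m − ρ_c) = 5580 m × 2.82 / 0.47 = 33480 m.
Total thickness = T + h + r = 29600 m + 5580 m + 33480 m = 68700 m.

68700 m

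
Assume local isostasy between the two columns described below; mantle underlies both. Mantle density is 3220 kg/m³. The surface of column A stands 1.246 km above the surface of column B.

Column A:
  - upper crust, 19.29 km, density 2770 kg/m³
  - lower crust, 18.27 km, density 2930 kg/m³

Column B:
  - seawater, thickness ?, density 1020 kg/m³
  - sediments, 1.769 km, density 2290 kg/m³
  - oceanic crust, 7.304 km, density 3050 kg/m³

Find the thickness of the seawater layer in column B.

3.22 km

Take the compensation level at the base of the deeper column (depth z_c below the surface of column A) and equate Σ ρ_i t_i down to z_c; mantle fills any gap and the z_c terms cancel.
Column A: 19.29×2770 + 18.27×2930 + (z_c − 37.56)×3220
Column B: 1.246×0 + x×1020 + 1.769×2290 + 7.304×3050 + (z_c − 1.246 − 9.073 − x)×3220
The z_c×3220 term appears on both sides and cancels. Collect the known terms of each column as K = Σ(ρt)_known − 3220 × (depth of known layers): K_A = 106964.4 − 3220×37.56 = −13978.8; K_B = 26328.21 − 3220×(1.246 + 9.073) = −6898.97.
Balance: K_A = K_B − x×(3220 − 1020), so x = (K_B − K_A)/(3220 − 1020) = 7079.83/2200 = 3.22 km.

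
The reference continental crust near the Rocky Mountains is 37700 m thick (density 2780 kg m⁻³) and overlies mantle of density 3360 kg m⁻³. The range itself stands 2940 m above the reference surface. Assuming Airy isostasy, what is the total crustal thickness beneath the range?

Root depth r = h ρ_c / (ρ_m − ρ_c) = 2940 m × 2780 / 580 = 14090 m.
Total thickness = T + h + r = 37700 m + 2940 m + 14090 m = 54700 m.

54700 m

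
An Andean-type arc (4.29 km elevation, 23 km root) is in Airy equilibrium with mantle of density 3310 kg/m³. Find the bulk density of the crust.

2790 kg/m³

ρ_c h = (ρ_m − ρ_c) r → ρ_c (h + r) = ρ_m r → ρ_c = ρ_m r / (h + r).
ρ_c = 3310 × 23 km / (4.29 km + 23 km) = 2790 kg/m³.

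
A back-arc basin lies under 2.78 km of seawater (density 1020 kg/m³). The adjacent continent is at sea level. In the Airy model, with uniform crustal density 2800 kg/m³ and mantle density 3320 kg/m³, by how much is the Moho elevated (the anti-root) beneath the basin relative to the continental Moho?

9.52 km

In Airy isostatic equilibrium: replacing crust with seawater at the top is compensated by replacing crust with mantle at the base: d (ρ_c − ρ_w) = a (ρ_m − ρ_c).
a = d (ρ_c − ρ_w)/(ρ_m − ρ_c) = 2.78 km × 1780/520 = 9.52 km.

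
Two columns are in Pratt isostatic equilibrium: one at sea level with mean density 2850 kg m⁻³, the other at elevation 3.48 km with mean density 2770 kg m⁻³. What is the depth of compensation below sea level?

ρ_ref D = ρ (D + h) → D (ρ_ref − ρ) = ρ h.
D = ρ h/(ρ_ref − ρ) = 2770 × 3.48 km/(2850 − 2770) = 120 km.

120 km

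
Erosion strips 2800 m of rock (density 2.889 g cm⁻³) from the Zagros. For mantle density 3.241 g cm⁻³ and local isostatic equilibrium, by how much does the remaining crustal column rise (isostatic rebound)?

Unloading: uplift u = e ρ_c/ρ_m = 2800 m × 2.889/3.241 = 2500 m.

2500 m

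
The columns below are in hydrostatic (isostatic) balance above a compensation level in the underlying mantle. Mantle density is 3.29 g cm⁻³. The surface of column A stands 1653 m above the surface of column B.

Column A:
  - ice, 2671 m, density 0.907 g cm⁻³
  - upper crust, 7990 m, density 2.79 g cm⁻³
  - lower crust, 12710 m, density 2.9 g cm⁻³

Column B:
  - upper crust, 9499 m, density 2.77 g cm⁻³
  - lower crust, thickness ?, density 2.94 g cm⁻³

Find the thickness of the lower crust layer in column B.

14100 m

Take the compensation level at the base of the deeper column (depth z_c below the surface of column A) and equate Σ ρ_i t_i down to z_c; mantle fills any gap and the z_c terms cancel.
Column A: 2671×0.907 + 7990×2.79 + 12710×2.9 + (z_c − 23371)×3.29
Column B: 1653×0 + 9499×2.77 + x×2.94 + (z_c − 1653 − 9499 − x)×3.29
The z_c×3.29 term appears on both sides and cancels. Collect the known terms of each column as K = Σ(ρt)_known − 3.29 × (depth of known layers): K_A = 61573.697 − 3.29×23371 = −15316.893; K_B = 26312.23 − 3.29×(1653 + 9499) = −10377.85.
Balance: K_A = K_B − x×(3.29 − 2.94), so x = (K_B − K_A)/(3.29 − 2.94) = 4939.04/0.35 = 14100 m.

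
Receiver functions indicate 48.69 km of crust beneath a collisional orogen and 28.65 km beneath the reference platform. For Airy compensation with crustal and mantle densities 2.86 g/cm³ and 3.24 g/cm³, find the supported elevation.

Excess crust Δ = 48.69 km − 28.65 km = 20.04 km, split between elevation h and root r with h + r = Δ.
Airy balance ρ_c h = (ρ_m − ρ_c) r gives r = h ρ_c/(ρ_m − ρ_c), so h (1 + ρ_c/(ρ_m − ρ_c)) = Δ, i.e. h = Δ (ρ_m − ρ_c)/ρ_m.
h = 20.04 km × 0.38/3.24 = 2.35 km.

2.35 km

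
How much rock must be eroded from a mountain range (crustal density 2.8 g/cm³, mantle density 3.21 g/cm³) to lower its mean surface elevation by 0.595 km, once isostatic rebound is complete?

Net drop Δ = e − u = e − e ρ_c/ρ_m = e (ρ_m − ρ_c)/ρ_m.
e = Δ ρ_m/(ρ_m − ρ_c) = 0.595 km × 3.21/0.41 = 4.66 km.

4.66 km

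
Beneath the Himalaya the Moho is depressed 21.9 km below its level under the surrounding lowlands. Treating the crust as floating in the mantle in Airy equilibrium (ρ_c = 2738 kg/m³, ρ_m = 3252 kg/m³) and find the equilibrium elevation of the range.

4.11 km

In Airy isostatic equilibrium: ρ_c h = (ρ_m − ρ_c) r.
h = r (ρ_m − ρ_c) / ρ_c = 21.9 km × (3252 − 2738) / 2738 = 4.11 km.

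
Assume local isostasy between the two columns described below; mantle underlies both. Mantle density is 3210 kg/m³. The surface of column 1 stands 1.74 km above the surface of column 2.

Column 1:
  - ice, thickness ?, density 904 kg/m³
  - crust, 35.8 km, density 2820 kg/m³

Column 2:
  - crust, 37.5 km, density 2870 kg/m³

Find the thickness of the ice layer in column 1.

Take the compensation level at the base of the deeper column (depth z_c below the surface of column 1) and equate Σ ρ_i t_i down to z_c; mantle fills any gap and the z_c terms cancel.
Column 1: x×904 + 35.8×2820 + (z_c − 35.8 − x)×3210
Column 2: 1.74×0 + 37.5×2870 + (z_c − 1.74 − 37.5)×3210
The z_c×3210 term appears on both sides and cancels. Collect the known terms of each column as K = Σ(ρt)_known − 3210 × (depth of known layers): K_1 = 100956 − 3210×35.8 = −13962; K_2 = 107625 − 3210×(1.74 + 37.5) = −18335.4.
Balance: K_1 − x×(3210 − 904) = K_2, so x = (K_1 − K_2)/(3210 − 904) = 4373.4/2306 = 1.9 km.

1.9 km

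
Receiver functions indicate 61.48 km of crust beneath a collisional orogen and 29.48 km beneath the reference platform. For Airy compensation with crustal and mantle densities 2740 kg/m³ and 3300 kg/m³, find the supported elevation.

Excess crust Δ = 61.48 km − 29.48 km = 32 km, split between elevation h and root r with h + r = Δ.
Airy balance ρ_c h = (ρ_m − ρ_c) r gives r = h ρ_c/(ρ_m − ρ_c), so h (1 + ρ_c/(ρ_m − ρ_c)) = Δ, i.e. h = Δ (ρ_m − ρ_c)/ρ_m.
h = 32 km × 560/3300 = 5.43 km.

5.43 km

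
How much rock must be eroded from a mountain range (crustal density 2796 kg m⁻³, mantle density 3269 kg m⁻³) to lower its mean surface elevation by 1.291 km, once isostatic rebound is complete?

Net drop Δ = e − u = e − e ρ_c/ρ_m = e (ρ_m − ρ_c)/ρ_m.
e = Δ ρ_m/(ρ_m − ρ_c) = 1.291 km × 3269/473 = 8.92 km.

8.92 km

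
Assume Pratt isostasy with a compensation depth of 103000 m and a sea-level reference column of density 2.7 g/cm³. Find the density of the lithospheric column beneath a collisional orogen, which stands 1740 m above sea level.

Pratt balance: ρ_ref D = ρ (D + h).
ρ = ρ_ref D/(D + h) = 2.7 × 103000 m/(103000 m + 1740 m) = 2.66 g/cm³.

2.66 g/cm³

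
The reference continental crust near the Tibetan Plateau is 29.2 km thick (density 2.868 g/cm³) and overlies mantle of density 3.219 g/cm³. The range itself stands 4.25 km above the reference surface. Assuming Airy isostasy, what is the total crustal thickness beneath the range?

Root depth r = h ρ_c / (ρ_m − ρ_c) = 4.25 km × 2.868 / 0.351 = 34.73 km.
Total thickness = T + h + r = 29.2 km + 4.25 km + 34.73 km = 68.2 km.

68.2 km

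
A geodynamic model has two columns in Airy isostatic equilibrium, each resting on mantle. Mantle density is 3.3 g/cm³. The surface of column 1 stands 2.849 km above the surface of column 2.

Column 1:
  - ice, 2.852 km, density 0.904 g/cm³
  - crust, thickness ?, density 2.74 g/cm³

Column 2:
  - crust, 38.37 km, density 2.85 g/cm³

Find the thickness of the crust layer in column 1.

Take the compensation level at the base of the deeper column (depth z_c below the surface of column 1) and equate Σ ρ_i t_i down to z_c; mantle fills any gap and the z_c terms cancel.
Column 1: 2.852×0.904 + x×2.74 + (z_c − 2.852 − x)×3.3
Column 2: 2.849×0 + 38.37×2.85 + (z_c − 2.849 − 38.37)×3.3
The z_c×3.3 term appears on both sides and cancels. Collect the known terms of each column as K = Σ(ρt)_known − 3.3 × (depth of known layers): K_1 = 2.578208 − 3.3×2.852 = −6.833392; K_2 = 109.3545 − 3.3×(2.849 + 38.37) = −26.6682.
Balance: K_1 − x×(3.3 − 2.74) = K_2, so x = (K_1 − K_2)/(3.3 − 2.74) = 19.8348/0.56 = 35.4 km.

35.4 km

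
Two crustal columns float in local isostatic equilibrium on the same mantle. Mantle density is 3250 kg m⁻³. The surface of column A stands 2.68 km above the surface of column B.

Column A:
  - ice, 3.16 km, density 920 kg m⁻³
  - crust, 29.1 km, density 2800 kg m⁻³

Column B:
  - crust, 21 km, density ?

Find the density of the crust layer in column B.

Take the compensation level at the base of the deeper column (depth z_c below the surface of column A) and equate Σ ρ_i t_i down to z_c; mantle fills any gap and the z_c terms cancel.
Column A: 3.16×920 + 29.1×2800 + (z_c − 32.26)×3250
Column B: 2.68×0 + 21×ρ + (z_c − 2.68 − 21)×3250
The z_c×3250 term appears on both sides and cancels. Collect the known terms of each column as K = Σ(ρt)_known − 3250 × (depth of known layers): K_A = 84387.2 − 3250×32.26 = −20457.8; K_B = 0 − 3250×(2.68 + 21) = −76960.
Balance: K_A = K_B + 21×ρ, so ρ = (K_A − K_B)/21 = 56502.2/21 = 2690 kg m⁻³.

2690 kg m⁻³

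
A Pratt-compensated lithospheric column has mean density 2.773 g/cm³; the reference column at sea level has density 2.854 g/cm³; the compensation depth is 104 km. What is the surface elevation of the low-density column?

ρ_ref D = ρ (D + h) → h = D (ρ_ref − ρ)/ρ.
h = 104 km × (2.854 − 2.773)/2.773 = 3.04 km.

3.04 km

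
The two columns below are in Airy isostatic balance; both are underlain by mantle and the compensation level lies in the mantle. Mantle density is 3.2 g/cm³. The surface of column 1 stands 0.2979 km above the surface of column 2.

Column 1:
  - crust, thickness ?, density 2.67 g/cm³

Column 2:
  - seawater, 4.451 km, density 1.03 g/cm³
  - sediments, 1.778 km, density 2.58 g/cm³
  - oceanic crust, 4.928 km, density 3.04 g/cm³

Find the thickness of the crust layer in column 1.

Take the compensation level at the base of the deeper column (depth z_c below the surface of column 1) and equate Σ ρ_i t_i down to z_c; mantle fills any gap and the z_c terms cancel.
Column 1: x×2.67 + (z_c − 0 − x)×3.2
Column 2: 0.2979×0 + 4.451×1.03 + 1.778×2.58 + 4.928×3.04 + (z_c − 0.2979 − 11.157)×3.2
The z_c×3.2 term appears on both sides and cancels. Collect the known terms of each column as K = Σ(ρt)_known − 3.2 × (depth of known layers): K_1 = 0 − 3.2×0 = 0; K_2 = 24.15289 − 3.2×(0.2979 + 11.157) = −12.50279.
Balance: K_1 − x×(3.2 − 2.67) = K_2, so x = (K_1 − K_2)/(3.2 − 2.67) = 12.5028/0.53 = 23.6 km.

23.6 km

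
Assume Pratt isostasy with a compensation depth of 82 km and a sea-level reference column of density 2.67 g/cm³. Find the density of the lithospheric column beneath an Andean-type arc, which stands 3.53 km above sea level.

Pratt balance: ρ_ref D = ρ (D + h).
ρ = ρ_ref D/(D + h) = 2.67 × 82 km/(82 km + 3.53 km) = 2.56 g/cm³.

2.56 g/cm³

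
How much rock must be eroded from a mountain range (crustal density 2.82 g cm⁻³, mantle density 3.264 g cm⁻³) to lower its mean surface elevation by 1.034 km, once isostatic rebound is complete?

Net drop Δ = e − u = e − e ρ_c/ρ_m = e (ρ_m − ρ_c)/ρ_m.
e = Δ ρ_m/(ρ_m − ρ_c) = 1.034 km × 3.264/0.444 = 7.6 km.

7.6 km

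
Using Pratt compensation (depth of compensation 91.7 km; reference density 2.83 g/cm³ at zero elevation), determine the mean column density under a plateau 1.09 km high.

Pratt balance: ρ_ref D = ρ (D + h).
ρ = ρ_ref D/(D + h) = 2.83 × 91.7 km/(91.7 km + 1.09 km) = 2.8 g/cm³.

2.8 g/cm³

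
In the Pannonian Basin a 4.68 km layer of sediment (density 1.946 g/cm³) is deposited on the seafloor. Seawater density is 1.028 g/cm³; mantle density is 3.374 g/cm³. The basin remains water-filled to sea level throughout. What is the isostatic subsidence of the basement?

1.83 km

Submarine loading: the sediment displaces seawater, and the subsidence is in turn flooded, so s (ρ_m − ρ_w) = t (ρ_sed − ρ_w).
s = 4.68 km × (1.946 − 1.028) / (3.374 − 1.028) = 1.83 km.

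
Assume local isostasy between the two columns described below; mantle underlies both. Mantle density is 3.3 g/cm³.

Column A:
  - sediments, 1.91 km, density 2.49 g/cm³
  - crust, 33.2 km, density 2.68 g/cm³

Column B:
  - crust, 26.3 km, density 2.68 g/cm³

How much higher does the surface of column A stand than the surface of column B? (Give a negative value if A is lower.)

1.77 km

For any compensation level in the mantle, the mantle terms cancel and isostasy reduces to e = (Σt_A − Σt_B) − (Σ(ρt)_A − Σ(ρt)_B) / ρ_m.
Σt_A = 35.11 km; Σt_B = 26.3 km; Σ(ρt)_A = 93.7319; Σ(ρt)_B = 70.484 (in km·g/cm³).
e = (35.11 − 26.3) − (93.7319 − 70.484) / 3.3 = 1.77 km.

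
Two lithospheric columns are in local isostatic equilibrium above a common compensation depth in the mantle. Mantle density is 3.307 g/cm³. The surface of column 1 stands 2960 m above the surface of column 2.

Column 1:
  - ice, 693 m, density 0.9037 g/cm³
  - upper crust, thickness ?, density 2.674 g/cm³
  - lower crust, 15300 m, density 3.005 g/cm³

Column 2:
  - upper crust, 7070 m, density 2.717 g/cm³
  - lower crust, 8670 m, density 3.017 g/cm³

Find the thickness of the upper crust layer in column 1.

Take the compensation level at the base of the deeper column (depth z_c below the surface of column 1) and equate Σ ρ_i t_i down to z_c; mantle fills any gap and the z_c terms cancel.
Column 1: 693×0.9037 + x×2.674 + 15300×3.005 + (z_c − 15993 − x)×3.307
Column 2: 2960×0 + 7070×2.717 + 8670×3.017 + (z_c − 2960 − 15740)×3.307
The z_c×3.307 term appears on both sides and cancels. Collect the known terms of each column as K = Σ(ρt)_known − 3.307 × (depth of known layers): K_1 = 46602.7641 − 3.307×15993 = −6286.0869; K_2 = 45366.58 − 3.307×(2960 + 15740) = −16474.32.
Balance: K_1 − x×(3.307 − 2.674) = K_2, so x = (K_1 − K_2)/(3.307 − 2.674) = 10188.2/0.633 = 16100 m.

16100 m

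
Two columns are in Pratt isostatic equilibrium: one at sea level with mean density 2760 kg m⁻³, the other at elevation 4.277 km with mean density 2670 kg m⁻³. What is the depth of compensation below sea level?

127 km

ρ_ref D = ρ (D + h) → D (ρ_ref − ρ) = ρ h.
D = ρ h/(ρ_ref − ρ) = 2670 × 4.277 km/(2760 − 2670) = 127 km.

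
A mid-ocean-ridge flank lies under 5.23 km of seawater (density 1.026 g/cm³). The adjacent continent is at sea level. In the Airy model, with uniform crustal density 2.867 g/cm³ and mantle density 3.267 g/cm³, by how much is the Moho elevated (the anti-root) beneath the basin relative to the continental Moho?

For local isostatic compensation: replacing crust with seawater at the top is compensated by replacing crust with mantle at the base: d (ρ_c − ρ_w) = a (ρ_m − ρ_c).
a = d (ρ_c − ρ_w)/(ρ_m − ρ_c) = 5.23 km × 1.841/0.4 = 24.1 km.

24.1 km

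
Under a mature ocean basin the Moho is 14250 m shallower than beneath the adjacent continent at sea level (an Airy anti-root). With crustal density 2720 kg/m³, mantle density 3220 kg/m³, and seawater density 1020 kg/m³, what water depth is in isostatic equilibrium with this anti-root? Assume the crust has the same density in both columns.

Replacing a thickness d of crust by seawater at the top must be balanced by replacing crust with mantle at the base: d (ρ_c − ρ_w) = a (ρ_m − ρ_c).
d = a (ρ_m − ρ_c)/(ρ_c − ρ_w) = 14250 m × 500/1700 = 4190 m.

4190 m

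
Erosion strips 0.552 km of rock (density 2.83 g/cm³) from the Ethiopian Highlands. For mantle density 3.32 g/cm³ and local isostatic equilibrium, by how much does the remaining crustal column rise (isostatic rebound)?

Unloading: uplift u = e ρ_c/ρ_m = 0.552 km × 2.83/3.32 = 0.471 km.

0.471 km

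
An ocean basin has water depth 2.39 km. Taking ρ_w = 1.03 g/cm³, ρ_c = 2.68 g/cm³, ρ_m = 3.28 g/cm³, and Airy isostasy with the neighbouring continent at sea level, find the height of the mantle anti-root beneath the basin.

For local isostatic compensation: replacing crust with seawater at the top is compensated by replacing crust with mantle at the base: d (ρ_c − ρ_w) = a (ρ_m − ρ_c).
a = d (ρ_c − ρ_w)/(ρ_m − ρ_c) = 2.39 km × 1.65/0.6 = 6.57 km.

6.57 km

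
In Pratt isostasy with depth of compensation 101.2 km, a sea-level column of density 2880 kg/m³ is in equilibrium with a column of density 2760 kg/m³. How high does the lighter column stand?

4.4 km

ρ_ref D = ρ (D + h) → h = D (ρ_ref − ρ)/ρ.
h = 101.2 km × (2880 − 2760)/2760 = 4.4 km.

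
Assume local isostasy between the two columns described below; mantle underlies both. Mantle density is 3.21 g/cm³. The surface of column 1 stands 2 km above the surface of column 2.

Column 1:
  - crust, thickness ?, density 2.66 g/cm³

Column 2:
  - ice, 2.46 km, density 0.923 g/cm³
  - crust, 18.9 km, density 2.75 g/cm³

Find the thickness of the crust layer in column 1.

Take the compensation level at the base of the deeper column (depth z_c below the surface of column 1) and equate Σ ρ_i t_i down to z_c; mantle fills any gap and the z_c terms cancel.
Column 1: x×2.66 + (z_c − 0 − x)×3.21
Column 2: 2×0 + 2.46×0.923 + 18.9×2.75 + (z_c − 2 − 21.36)×3.21
The z_c×3.21 term appears on both sides and cancels. Collect the known terms of each column as K = Σ(ρt)_known − 3.21 × (depth of known layers): K_1 = 0 − 3.21×0 = 0; K_2 = 54.24558 − 3.21×(2 + 21.36) = −20.74002.
Balance: K_1 − x×(3.21 − 2.66) = K_2, so x = (K_1 − K_2)/(3.21 − 2.66) = 20.74/0.55 = 37.7 km.

37.7 km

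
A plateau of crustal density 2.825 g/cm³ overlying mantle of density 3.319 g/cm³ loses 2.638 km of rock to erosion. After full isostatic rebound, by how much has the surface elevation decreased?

0.393 km

Rebound u = e ρ_c/ρ_m = 2.638 km × 2.825/3.319 = 2.245 km.
Net surface drop = e − u = 2.638 km − 2.245 km = e (ρ_m − ρ_c)/ρ_m = 0.393 km.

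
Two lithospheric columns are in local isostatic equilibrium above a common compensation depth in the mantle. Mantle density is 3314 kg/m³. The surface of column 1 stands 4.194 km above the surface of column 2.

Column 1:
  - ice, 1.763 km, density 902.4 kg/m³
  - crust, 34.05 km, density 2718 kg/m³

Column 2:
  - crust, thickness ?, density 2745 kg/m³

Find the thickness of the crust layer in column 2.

18.7 km

Take the compensation level at the base of the deeper column (depth z_c below the surface of column 1) and equate Σ ρ_i t_i down to z_c; mantle fills any gap and the z_c terms cancel.
Column 1: 1.763×902.4 + 34.05×2718 + (z_c − 35.813)×3314
Column 2: 4.194×0 + x×2745 + (z_c − 4.194 − 0 − x)×3314
The z_c×3314 term appears on both sides and cancels. Collect the known terms of each column as K = Σ(ρt)_known − 3314 × (depth of known layers): K_1 = 94138.8312 − 3314×35.813 = −24545.4508; K_2 = 0 − 3314×(4.194 + 0) = −13898.916.
Balance: K_1 = K_2 − x×(3314 − 2745), so x = (K_2 − K_1)/(3314 − 2745) = 10646.5/569 = 18.7 km.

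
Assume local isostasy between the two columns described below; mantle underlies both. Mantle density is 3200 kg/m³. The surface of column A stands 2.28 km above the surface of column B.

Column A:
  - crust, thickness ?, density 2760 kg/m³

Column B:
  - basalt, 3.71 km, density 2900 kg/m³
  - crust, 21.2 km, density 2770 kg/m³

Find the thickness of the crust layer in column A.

Take the compensation level at the base of the deeper column (depth z_c below the surface of column A) and equate Σ ρ_i t_i down to z_c; mantle fills any gap and the z_c terms cancel.
Column A: x×2760 + (z_c − 0 − x)×3200
Column B: 2.28×0 + 3.71×2900 + 21.2×2770 + (z_c − 2.28 − 24.91)×3200
The z_c×3200 term appears on both sides and cancels. Collect the known terms of each column as K = Σ(ρt)_known − 3200 × (depth of known layers): K_A = 0 − 3200×0 = 0; K_B = 69483 − 3200×(2.28 + 24.91) = −17525.
Balance: K_A − x×(3200 − 2760) = K_B, so x = (K_A − K_B)/(3200 − 2760) = 17525/440 = 39.8 km.

39.8 km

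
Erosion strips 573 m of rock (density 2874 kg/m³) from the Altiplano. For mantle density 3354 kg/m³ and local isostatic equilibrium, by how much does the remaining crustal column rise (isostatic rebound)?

Unloading: uplift u = e ρ_c/ρ_m = 573 m × 2874/3354 = 491 m.

491 m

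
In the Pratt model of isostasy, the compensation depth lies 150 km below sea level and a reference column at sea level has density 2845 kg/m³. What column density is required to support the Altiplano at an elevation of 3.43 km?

2780 kg/m³

Pratt balance: ρ_ref D = ρ (D + h).
ρ = ρ_ref D/(D + h) = 2845 × 150 km/(150 km + 3.43 km) = 2780 kg/m³.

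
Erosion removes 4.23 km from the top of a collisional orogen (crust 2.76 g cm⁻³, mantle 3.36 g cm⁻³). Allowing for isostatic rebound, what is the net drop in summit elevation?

0.755 km

Rebound u = e ρ_c/ρ_m = 4.23 km × 2.76/3.36 = 3.475 km.
Net surface drop = e − u = 4.23 km − 3.475 km = e (ρ_m − ρ_c)/ρ_m = 0.755 km.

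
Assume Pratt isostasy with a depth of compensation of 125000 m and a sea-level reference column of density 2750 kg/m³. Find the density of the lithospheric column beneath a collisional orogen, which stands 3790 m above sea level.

Pratt balance: ρ_ref D = ρ (D + h).
ρ = ρ_ref D/(D + h) = 2750 × 125000 m/(125000 m + 3790 m) = 2670 kg/m³.

2670 kg/m³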